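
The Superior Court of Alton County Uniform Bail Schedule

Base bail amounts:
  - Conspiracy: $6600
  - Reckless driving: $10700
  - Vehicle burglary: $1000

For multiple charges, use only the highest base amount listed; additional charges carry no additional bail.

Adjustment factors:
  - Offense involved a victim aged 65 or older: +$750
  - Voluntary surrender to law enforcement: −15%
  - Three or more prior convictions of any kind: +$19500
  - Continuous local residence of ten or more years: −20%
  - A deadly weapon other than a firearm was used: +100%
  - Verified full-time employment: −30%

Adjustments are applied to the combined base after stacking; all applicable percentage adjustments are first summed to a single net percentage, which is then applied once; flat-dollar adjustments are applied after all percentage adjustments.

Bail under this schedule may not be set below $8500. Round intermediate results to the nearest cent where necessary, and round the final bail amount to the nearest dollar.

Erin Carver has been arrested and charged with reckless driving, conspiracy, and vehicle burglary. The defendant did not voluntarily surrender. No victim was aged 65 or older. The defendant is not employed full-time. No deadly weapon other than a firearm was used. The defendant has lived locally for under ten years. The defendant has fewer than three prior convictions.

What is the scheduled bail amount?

$10700

Base amounts from the schedule: reckless driving $10700; conspiracy $6600; vehicle burglary $1000.
Stacking rule: use the highest base only. Highest is reckless driving at $10700. Combined base = $10700.
No adjustment factors apply to this defendant.
$10700 is at or above the $8500 minimum.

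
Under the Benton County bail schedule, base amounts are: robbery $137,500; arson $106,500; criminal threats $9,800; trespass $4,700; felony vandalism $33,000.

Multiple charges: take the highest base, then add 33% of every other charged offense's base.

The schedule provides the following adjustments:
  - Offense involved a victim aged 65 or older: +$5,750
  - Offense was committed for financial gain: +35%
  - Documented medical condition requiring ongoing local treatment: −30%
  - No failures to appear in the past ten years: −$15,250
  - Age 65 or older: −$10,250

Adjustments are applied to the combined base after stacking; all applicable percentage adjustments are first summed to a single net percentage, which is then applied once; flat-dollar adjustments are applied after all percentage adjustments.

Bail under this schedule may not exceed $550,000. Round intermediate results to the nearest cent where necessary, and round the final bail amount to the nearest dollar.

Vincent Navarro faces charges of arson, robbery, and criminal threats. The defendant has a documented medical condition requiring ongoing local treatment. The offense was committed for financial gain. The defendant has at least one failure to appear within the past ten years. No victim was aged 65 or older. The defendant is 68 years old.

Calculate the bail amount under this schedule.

Base amounts from the schedule: arson $106,500; robbery $137,500; criminal threats $9,800.
Stacking rule: highest base plus 33% of each additional charge. Highest is robbery at $137,500. Additional: $106,500 × 33% = $35,145; $9,800 × 33% = $3,234. Combined base = $137,500 + $38,379 = $175,879.
Net percentage adjustment: +35% −30% = +5%. $175,879 × 1.05 = $184,672.95.
Age 65 or older (−$10,250 flat): $184,672.95 − $10,250 = $174,422.95.
$174,422.95 is within the $550,000 maximum.
Rounded to the nearest dollar: $174,423.

$174,423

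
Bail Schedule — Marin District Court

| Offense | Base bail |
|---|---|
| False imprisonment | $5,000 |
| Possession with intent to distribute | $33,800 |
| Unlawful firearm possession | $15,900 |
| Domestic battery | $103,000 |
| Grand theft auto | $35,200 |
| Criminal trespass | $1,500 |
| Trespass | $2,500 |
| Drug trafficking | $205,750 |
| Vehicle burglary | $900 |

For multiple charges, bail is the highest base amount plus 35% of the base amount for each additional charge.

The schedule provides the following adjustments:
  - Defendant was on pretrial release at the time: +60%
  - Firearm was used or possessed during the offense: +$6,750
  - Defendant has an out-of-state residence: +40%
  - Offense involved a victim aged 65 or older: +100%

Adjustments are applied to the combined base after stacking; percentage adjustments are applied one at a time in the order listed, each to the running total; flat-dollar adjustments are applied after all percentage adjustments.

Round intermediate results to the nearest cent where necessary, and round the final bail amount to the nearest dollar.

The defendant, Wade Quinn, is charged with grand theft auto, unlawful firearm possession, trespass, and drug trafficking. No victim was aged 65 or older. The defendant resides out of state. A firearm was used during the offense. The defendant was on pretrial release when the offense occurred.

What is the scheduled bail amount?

Base amounts from the schedule: grand theft auto $35,200; unlawful firearm possession $15,900; trespass $2,500; drug trafficking $205,750.
Stacking rule: highest base plus 35% of each additional charge. Highest is drug trafficking at $205,750. Additional: $35,200 × 35% = $12,320; $15,900 × 35% = $5,565; $2,500 × 35% = $875. Combined base = $205,750 + $18,760 = $224,510.
Defendant was on pretrial release at the time (+60%): $224,510 × 1.6 = $359,216.
Defendant has an out-of-state residence (+40%): $359,216 × 1.4 = $502,902.40.
Firearm was used or possessed during the offense (+$6,750 flat): $502,902.40 + $6,750 = $509,652.40.
Rounded to the nearest dollar: $509,652.

$509,652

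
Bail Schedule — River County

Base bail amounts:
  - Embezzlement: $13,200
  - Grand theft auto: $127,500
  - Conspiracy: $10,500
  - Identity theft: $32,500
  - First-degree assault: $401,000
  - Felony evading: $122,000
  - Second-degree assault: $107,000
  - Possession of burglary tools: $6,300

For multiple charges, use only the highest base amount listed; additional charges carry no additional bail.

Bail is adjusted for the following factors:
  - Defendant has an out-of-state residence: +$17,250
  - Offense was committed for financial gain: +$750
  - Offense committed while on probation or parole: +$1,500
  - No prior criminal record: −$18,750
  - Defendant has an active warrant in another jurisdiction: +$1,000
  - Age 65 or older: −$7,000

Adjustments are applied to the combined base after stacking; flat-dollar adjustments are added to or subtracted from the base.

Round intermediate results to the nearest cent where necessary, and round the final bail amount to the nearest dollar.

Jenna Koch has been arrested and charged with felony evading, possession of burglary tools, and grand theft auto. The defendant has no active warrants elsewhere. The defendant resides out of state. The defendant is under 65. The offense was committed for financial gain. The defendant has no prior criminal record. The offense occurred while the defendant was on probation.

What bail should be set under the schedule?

$128,250

Base amounts from the schedule: felony evading $122,000; possession of burglary tools $6,300; grand theft auto $127,500.
Stacking rule: use the highest base only. Highest is grand theft auto at $127,500. Combined base = $127,500.
Defendant has an out-of-state residence (+$17,250 flat): $127,500 + $17,250 = $144,750.
Offense was committed for financial gain (+$750 flat): $144,750 + $750 = $145,500.
Offense committed while on probation or parole (+$1,500 flat): $145,500 + $1,500 = $147,000.
No prior criminal record (−$18,750 flat): $147,000 − $18,750 = $128,250.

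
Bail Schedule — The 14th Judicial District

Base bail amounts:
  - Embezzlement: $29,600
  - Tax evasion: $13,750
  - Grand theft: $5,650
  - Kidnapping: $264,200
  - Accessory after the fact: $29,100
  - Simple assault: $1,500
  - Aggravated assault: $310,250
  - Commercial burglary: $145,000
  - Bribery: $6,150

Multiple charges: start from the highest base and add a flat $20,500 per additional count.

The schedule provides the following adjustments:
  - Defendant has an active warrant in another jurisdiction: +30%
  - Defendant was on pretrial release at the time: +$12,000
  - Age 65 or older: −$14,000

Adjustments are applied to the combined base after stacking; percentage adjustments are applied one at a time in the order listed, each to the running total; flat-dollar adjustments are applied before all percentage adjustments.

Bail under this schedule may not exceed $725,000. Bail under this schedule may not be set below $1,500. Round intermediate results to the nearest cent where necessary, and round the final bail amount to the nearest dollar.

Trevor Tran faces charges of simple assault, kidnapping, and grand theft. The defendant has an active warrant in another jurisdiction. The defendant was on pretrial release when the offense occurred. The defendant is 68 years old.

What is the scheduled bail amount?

Base amounts from the schedule: simple assault $1,500; kidnapping $264,200; grand theft $5,650.
Stacking rule: highest base plus $20,500 per additional charge. Highest is kidnapping at $264,200; 2 additional charges → +$41,000. Combined base = $305,200.
Defendant was on pretrial release at the time (+$12,000 flat): $305,200 + $12,000 = $317,200.
Age 65 or older (−$14,000 flat): $317,200 − $14,000 = $303,200.
Defendant has an active warrant in another jurisdiction (+30%): $303,200 × 1.3 = $394,160.
$394,160 is within the $725,000 maximum.
$394,160 is at or above the $1,500 minimum.

$394,160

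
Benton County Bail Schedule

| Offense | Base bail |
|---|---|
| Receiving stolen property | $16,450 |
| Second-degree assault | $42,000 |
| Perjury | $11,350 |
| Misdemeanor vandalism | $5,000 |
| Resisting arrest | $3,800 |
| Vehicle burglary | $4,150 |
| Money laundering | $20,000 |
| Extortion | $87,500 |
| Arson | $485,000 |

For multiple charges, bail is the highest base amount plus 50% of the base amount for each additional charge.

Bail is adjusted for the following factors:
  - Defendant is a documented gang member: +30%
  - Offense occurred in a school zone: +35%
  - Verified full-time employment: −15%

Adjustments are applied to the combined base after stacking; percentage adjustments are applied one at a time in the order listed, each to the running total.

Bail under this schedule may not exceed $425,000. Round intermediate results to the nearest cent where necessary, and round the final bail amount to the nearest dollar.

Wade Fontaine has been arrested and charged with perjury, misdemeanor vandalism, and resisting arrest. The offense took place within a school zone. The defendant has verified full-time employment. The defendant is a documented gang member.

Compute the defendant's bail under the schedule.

Base amounts from the schedule: perjury $11,350; misdemeanor vandalism $5,000; resisting arrest $3,800.
Stacking rule: highest base plus 50% of each additional charge. Highest is perjury at $11,350. Additional: $5,000 × 50% = $2,500; $3,800 × 50% = $1,900. Combined base = $11,350 + $4,400 = $15,750.
Defendant is a documented gang member (+30%): $15,750 × 1.3 = $20,475.
Offense occurred in a school zone (+35%): $20,475 × 1.35 = $27,641.25.
Verified full-time employment (−15%): $27,641.25 × 0.85 = $23,495.06.
$23,495.06 is within the $425,000 maximum.
Rounded to the nearest dollar: $23,495.

$23,495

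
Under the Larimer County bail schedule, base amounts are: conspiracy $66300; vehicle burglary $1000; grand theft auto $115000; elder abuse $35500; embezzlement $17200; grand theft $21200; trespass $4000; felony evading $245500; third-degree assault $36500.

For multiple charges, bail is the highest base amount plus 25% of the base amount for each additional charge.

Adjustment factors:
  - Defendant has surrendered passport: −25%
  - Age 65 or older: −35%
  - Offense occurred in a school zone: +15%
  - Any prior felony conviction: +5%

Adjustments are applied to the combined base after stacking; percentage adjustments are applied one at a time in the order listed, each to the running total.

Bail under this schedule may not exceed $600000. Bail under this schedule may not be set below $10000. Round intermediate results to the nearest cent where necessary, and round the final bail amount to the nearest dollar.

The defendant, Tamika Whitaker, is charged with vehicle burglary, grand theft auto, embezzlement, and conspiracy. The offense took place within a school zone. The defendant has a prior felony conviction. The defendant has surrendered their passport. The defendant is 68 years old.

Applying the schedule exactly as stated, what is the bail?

Base amounts from the schedule: vehicle burglary $1000; grand theft auto $115000; embezzlement $17200; conspiracy $66300.
Stacking rule: highest base plus 25% of each additional charge. Highest is grand theft auto at $115000. Additional: $1000 × 25% = $250; $17200 × 25% = $4300; $66300 × 25% = $16575. Combined base = $115000 + $21125 = $136125.
Defendant has surrendered passport (−25%): $136125 × 0.75 = $102093.75.
Age 65 or older (−35%): $102093.75 × 0.65 = $66360.94.
Offense occurred in a school zone (+15%): $66360.94 × 1.15 = $76315.08.
Any prior felony conviction (+5%): $76315.08 × 1.05 = $80130.83.
$80130.83 is within the $600000 maximum.
$80130.83 is at or above the $10000 minimum.
Rounded to the nearest dollar: $80131.

$80131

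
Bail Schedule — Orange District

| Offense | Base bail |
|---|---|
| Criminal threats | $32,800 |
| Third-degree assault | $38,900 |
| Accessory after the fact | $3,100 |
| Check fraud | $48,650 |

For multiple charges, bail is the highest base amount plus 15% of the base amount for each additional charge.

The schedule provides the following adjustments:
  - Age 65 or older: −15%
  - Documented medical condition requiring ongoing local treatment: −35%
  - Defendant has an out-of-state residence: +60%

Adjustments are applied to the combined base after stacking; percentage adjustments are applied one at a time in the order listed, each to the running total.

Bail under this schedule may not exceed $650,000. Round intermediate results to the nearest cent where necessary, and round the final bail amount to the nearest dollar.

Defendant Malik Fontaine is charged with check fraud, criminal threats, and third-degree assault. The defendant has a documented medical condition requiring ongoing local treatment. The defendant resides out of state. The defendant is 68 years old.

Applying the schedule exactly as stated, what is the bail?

$52,514

Base amounts from the schedule: check fraud $48,650; criminal threats $32,800; third-degree assault $38,900.
Stacking rule: highest base plus 15% of each additional charge. Highest is check fraud at $48,650. Additional: $32,800 × 15% = $4,920; $38,900 × 15% = $5,835. Combined base = $48,650 + $10,755 = $59,405.
Age 65 or older (−15%): $59,405 × 0.85 = $50,494.25.
Documented medical condition requiring ongoing local treatment (−35%): $50,494.25 × 0.65 = $32,821.26.
Defendant has an out-of-state residence (+60%): $32,821.26 × 1.6 = $52,514.02.
$52,514.02 is within the $650,000 maximum.
Rounded to the nearest dollar: $52,514.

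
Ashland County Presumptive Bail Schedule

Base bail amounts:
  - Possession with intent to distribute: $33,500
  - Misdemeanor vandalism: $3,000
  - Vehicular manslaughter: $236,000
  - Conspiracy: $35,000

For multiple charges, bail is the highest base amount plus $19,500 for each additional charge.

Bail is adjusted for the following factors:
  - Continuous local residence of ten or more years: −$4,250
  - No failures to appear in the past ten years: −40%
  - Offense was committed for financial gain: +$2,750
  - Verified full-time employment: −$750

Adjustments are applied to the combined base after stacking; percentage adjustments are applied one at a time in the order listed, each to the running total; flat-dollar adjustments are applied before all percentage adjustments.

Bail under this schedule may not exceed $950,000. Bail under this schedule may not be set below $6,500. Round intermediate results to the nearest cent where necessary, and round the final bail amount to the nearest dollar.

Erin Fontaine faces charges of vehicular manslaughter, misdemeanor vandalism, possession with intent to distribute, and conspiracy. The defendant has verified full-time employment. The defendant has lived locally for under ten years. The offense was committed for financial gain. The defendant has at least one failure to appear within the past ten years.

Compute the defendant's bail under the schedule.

Base amounts from the schedule: vehicular manslaughter $236,000; misdemeanor vandalism $3,000; possession with intent to distribute $33,500; conspiracy $35,000.
Stacking rule: highest base plus $19,500 per additional charge. Highest is vehicular manslaughter at $236,000; 3 additional charges → +$58,500. Combined base = $294,500.
Offense was committed for financial gain (+$2,750 flat): $294,500 + $2,750 = $297,250.
Verified full-time employment (−$750 flat): $297,250 − $750 = $296,500.
$296,500 is within the $950,000 maximum.
$296,500 is at or above the $6,500 minimum.

$296,500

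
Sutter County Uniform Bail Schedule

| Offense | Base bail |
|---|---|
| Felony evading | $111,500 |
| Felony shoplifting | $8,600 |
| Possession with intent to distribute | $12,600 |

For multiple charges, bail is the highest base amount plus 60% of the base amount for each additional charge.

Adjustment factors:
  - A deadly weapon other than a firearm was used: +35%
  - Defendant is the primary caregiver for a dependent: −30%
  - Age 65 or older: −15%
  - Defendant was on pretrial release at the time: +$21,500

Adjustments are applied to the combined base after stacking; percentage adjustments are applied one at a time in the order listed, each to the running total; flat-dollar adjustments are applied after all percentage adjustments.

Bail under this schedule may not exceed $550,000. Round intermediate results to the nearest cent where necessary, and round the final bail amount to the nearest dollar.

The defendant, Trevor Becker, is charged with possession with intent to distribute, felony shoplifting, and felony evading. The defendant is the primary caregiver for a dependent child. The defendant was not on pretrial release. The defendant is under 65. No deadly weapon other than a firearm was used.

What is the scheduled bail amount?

$86,954

Base amounts from the schedule: possession with intent to distribute $12,600; felony shoplifting $8,600; felony evading $111,500.
Stacking rule: highest base plus 60% of each additional charge. Highest is felony evading at $111,500. Additional: $12,600 × 60% = $7,560; $8,600 × 60% = $5,160. Combined base = $111,500 + $12,720 = $124,220.
Defendant is the primary caregiver for a dependent (−30%): $124,220 × 0.7 = $86,954.
$86,954 is within the $550,000 maximum.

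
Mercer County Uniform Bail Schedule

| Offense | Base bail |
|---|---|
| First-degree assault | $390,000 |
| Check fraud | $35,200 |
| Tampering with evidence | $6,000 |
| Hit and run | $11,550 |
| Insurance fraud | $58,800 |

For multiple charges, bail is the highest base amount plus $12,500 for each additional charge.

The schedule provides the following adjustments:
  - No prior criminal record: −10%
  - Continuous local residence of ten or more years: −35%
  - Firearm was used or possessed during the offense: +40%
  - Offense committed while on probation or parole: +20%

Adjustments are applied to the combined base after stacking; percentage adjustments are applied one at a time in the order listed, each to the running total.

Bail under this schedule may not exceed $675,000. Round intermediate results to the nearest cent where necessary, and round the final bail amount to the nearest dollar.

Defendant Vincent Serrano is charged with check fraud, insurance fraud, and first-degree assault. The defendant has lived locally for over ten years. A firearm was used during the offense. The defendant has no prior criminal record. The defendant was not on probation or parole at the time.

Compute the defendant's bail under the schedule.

$339,885

Base amounts from the schedule: check fraud $35,200; insurance fraud $58,800; first-degree assault $390,000.
Stacking rule: highest base plus $12,500 per additional charge. Highest is first-degree assault at $390,000; 2 additional charges → +$25,000. Combined base = $415,000.
No prior criminal record (−10%): $415,000 × 0.9 = $373,500.
Continuous local residence of ten or more years (−35%): $373,500 × 0.65 = $242,775.
Firearm was used or possessed during the offense (+40%): $242,775 × 1.4 = $339,885.
$339,885 is within the $675,000 maximum.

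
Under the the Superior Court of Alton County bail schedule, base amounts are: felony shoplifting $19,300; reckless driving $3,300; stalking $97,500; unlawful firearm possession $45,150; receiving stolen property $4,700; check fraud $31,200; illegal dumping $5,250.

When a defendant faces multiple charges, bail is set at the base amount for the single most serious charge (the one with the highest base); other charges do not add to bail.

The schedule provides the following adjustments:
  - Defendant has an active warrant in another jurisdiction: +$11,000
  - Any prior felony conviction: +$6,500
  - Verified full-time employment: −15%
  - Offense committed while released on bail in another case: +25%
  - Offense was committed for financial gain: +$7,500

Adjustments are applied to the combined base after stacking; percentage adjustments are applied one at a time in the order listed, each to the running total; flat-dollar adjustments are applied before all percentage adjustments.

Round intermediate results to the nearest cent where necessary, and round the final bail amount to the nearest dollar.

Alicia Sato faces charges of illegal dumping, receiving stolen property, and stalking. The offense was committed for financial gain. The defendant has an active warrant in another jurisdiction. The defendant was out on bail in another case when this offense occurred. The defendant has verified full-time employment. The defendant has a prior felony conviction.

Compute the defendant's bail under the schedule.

$130,156

Base amounts from the schedule: illegal dumping $5,250; receiving stolen property $4,700; stalking $97,500.
Stacking rule: use the highest base only. Highest is stalking at $97,500. Combined base = $97,500.
Defendant has an active warrant in another jurisdiction (+$11,000 flat): $97,500 + $11,000 = $108,500.
Any prior felony conviction (+$6,500 flat): $108,500 + $6,500 = $115,000.
Offense was committed for financial gain (+$7,500 flat): $115,000 + $7,500 = $122,500.
Verified full-time employment (−15%): $122,500 × 0.85 = $104,125.
Offense committed while released on bail in another case (+25%): $104,125 × 1.25 = $130,156.25.
Rounded to the nearest dollar: $130,156.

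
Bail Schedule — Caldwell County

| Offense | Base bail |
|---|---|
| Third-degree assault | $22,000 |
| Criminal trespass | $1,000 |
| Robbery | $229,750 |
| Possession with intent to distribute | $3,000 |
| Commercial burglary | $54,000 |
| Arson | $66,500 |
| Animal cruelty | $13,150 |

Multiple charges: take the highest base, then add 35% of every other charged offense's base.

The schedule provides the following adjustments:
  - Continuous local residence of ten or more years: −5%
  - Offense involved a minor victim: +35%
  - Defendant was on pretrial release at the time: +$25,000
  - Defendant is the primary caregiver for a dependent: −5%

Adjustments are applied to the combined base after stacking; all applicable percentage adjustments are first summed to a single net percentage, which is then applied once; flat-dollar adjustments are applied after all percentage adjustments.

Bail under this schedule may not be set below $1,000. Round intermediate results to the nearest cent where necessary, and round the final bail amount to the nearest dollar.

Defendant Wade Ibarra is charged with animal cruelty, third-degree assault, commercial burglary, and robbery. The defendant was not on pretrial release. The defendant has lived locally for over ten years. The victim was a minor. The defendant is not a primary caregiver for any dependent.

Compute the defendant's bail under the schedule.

$339,238

Base amounts from the schedule: animal cruelty $13,150; third-degree assault $22,000; commercial burglary $54,000; robbery $229,750.
Stacking rule: highest base plus 35% of each additional charge. Highest is robbery at $229,750. Additional: $13,150 × 35% = $4,602.50; $22,000 × 35% = $7,700; $54,000 × 35% = $18,900. Combined base = $229,750 + $31,202.50 = $260,952.50.
Net percentage adjustment: −5% +35% = +30%. $260,952.50 × 1.3 = $339,238.25.
$339,238.25 is at or above the $1,000 minimum.
Rounded to the nearest dollar: $339,238.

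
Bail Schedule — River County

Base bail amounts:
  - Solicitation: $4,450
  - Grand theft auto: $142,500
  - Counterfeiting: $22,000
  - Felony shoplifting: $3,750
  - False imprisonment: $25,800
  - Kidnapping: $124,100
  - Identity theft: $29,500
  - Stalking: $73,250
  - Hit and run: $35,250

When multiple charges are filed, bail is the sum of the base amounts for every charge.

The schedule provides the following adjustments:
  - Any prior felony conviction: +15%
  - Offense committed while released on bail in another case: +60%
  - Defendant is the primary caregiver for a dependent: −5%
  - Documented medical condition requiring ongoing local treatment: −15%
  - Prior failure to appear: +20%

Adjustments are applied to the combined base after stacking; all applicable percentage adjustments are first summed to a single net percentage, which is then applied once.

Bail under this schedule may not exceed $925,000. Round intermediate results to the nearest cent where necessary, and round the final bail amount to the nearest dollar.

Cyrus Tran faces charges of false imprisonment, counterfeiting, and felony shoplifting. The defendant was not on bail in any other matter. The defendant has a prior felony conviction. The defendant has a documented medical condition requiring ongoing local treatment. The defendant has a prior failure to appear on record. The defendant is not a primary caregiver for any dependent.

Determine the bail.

Base amounts from the schedule: false imprisonment $25,800; counterfeiting $22,000; felony shoplifting $3,750.
Stacking rule: sum of all bases. $25,800 + $22,000 + $3,750 = $51,550.
Net percentage adjustment: +15% −15% +20% = +20%. $51,550 × 1.2 = $61,860.
$61,860 is within the $925,000 maximum.

$61,860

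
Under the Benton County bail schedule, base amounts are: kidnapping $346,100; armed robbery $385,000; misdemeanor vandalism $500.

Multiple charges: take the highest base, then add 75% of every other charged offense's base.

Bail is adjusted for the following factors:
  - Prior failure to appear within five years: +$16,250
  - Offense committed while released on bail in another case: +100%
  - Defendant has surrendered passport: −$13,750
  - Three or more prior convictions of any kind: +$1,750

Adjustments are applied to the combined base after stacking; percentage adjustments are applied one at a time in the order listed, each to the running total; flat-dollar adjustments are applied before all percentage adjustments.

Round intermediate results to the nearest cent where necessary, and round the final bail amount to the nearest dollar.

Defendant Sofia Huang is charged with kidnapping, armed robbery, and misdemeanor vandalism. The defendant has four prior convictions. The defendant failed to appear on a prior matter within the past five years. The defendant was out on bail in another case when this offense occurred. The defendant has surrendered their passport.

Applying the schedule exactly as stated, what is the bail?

Base amounts from the schedule: kidnapping $346,100; armed robbery $385,000; misdemeanor vandalism $500.
Stacking rule: highest base plus 75% of each additional charge. Highest is armed robbery at $385,000. Additional: $346,100 × 75% = $259,575; $500 × 75% = $375. Combined base = $385,000 + $259,950 = $644,950.
Prior failure to appear within five years (+$16,250 flat): $644,950 + $16,250 = $661,200.
Defendant has surrendered passport (−$13,750 flat): $661,200 − $13,750 = $647,450.
Three or more prior convictions of any kind (+$1,750 flat): $647,450 + $1,750 = $649,200.
Offense committed while released on bail in another case (+100%): $649,200 × 2 = $1,298,400.

$1,298,400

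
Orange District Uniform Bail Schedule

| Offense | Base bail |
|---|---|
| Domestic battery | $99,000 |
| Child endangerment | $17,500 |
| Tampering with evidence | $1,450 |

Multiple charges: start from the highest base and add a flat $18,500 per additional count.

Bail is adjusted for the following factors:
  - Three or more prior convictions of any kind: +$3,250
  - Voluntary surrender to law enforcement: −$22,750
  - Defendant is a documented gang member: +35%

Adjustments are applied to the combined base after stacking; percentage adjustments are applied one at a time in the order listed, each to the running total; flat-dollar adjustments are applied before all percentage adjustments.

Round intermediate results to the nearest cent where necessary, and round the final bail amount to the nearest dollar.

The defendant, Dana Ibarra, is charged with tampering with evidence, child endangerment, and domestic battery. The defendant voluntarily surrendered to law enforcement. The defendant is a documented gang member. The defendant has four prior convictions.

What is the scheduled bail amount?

Base amounts from the schedule: tampering with evidence $1,450; child endangerment $17,500; domestic battery $99,000.
Stacking rule: highest base plus $18,500 per additional charge. Highest is domestic battery at $99,000; 2 additional charges → +$37,000. Combined base = $136,000.
Three or more prior convictions of any kind (+$3,250 flat): $136,000 + $3,250 = $139,250.
Voluntary surrender to law enforcement (−$22,750 flat): $139,250 − $22,750 = $116,500.
Defendant is a documented gang member (+35%): $116,500 × 1.35 = $157,275.

$157,275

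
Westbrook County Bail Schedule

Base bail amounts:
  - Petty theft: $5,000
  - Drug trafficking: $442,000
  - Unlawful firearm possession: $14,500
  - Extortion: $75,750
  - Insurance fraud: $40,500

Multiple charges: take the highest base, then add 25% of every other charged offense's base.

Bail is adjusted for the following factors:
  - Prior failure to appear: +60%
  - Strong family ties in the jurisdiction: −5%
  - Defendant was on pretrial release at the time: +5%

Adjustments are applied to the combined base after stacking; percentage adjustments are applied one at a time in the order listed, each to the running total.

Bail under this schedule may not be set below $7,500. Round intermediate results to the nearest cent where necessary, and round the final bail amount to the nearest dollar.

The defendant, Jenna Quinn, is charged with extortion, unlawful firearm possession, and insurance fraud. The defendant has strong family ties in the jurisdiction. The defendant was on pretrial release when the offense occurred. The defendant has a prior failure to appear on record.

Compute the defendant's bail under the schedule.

$142,842

Base amounts from the schedule: extortion $75,750; unlawful firearm possession $14,500; insurance fraud $40,500.
Stacking rule: highest base plus 25% of each additional charge. Highest is extortion at $75,750. Additional: $14,500 × 25% = $3,625; $40,500 × 25% = $10,125. Combined base = $75,750 + $13,750 = $89,500.
Prior failure to appear (+60%): $89,500 × 1.6 = $143,200.
Strong family ties in the jurisdiction (−5%): $143,200 × 0.95 = $136,040.
Defendant was on pretrial release at the time (+5%): $136,040 × 1.05 = $142,842.
$142,842 is at or above the $7,500 minimum.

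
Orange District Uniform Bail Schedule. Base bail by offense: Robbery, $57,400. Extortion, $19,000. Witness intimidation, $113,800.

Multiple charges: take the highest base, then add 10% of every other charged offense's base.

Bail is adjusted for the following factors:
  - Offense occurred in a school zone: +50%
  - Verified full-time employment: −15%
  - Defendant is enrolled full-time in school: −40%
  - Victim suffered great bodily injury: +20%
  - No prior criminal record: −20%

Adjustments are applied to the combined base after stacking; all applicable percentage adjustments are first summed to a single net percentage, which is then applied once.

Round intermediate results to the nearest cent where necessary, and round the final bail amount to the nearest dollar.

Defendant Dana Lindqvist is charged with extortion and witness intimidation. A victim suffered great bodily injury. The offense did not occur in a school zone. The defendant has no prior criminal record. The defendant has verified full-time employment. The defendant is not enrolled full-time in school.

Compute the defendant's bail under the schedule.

$98,345

Base amounts from the schedule: extortion $19,000; witness intimidation $113,800.
Stacking rule: highest base plus 10% of each additional charge. Highest is witness intimidation at $113,800. Additional: $19,000 × 10% = $1,900. Combined base = $113,800 + $1,900 = $115,700.
Net percentage adjustment: −15% +20% −20% = −15%. $115,700 × 0.85 = $98,345.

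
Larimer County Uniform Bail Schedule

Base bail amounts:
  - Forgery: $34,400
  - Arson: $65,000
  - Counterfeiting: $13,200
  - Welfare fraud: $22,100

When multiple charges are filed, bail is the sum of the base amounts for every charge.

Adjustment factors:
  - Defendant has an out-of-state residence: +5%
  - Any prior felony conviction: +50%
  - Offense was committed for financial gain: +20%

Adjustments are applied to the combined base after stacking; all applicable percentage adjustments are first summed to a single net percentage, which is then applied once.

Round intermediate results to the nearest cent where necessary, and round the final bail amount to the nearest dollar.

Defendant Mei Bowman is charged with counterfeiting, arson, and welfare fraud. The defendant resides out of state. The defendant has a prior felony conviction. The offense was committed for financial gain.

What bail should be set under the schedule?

Base amounts from the schedule: counterfeiting $13,200; arson $65,000; welfare fraud $22,100.
Stacking rule: sum of all bases. $13,200 + $65,000 + $22,100 = $100,300.
Net percentage adjustment: +5% +50% +20% = +75%. $100,300 × 1.75 = $175,525.

$175,525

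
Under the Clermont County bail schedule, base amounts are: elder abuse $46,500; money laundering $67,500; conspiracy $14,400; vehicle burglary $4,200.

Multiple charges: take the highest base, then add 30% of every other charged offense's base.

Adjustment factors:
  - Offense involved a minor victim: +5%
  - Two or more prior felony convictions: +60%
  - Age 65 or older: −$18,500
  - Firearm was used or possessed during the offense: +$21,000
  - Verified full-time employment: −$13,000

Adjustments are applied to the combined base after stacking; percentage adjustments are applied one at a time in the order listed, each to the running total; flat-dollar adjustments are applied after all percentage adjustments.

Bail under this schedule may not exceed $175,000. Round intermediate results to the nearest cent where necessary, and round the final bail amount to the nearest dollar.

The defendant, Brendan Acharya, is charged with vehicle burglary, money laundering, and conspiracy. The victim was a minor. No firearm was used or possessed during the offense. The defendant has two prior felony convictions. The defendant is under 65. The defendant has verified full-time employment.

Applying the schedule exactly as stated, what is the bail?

Base amounts from the schedule: vehicle burglary $4,200; money laundering $67,500; conspiracy $14,400.
Stacking rule: highest base plus 30% of each additional charge. Highest is money laundering at $67,500. Additional: $4,200 × 30% = $1,260; $14,400 × 30% = $4,320. Combined base = $67,500 + $5,580 = $73,080.
Offense involved a minor victim (+5%): $73,080 × 1.05 = $76,734.
Two or more prior felony convictions (+60%): $76,734 × 1.6 = $122,774.40.
Verified full-time employment (−$13,000 flat): $122,774.40 − $13,000 = $109,774.40.
$109,774.40 is within the $175,000 maximum.
Rounded to the nearest dollar: $109,774.

$109,774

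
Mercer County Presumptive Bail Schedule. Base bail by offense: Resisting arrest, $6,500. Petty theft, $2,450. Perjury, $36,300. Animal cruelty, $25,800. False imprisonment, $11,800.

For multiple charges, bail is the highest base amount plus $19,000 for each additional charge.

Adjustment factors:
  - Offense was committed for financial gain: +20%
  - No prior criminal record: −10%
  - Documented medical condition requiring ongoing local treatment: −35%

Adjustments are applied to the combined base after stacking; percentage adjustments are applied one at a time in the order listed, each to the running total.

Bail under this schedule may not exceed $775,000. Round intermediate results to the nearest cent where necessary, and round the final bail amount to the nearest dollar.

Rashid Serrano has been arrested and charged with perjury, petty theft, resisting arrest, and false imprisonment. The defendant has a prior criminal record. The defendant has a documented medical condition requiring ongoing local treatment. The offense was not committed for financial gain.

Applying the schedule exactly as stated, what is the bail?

$60,645

Base amounts from the schedule: perjury $36,300; petty theft $2,450; resisting arrest $6,500; false imprisonment $11,800.
Stacking rule: highest base plus $19,000 per additional charge. Highest is perjury at $36,300; 3 additional charges → +$57,000. Combined base = $93,300.
Documented medical condition requiring ongoing local treatment (−35%): $93,300 × 0.65 = $60,645.
$60,645 is within the $775,000 maximum.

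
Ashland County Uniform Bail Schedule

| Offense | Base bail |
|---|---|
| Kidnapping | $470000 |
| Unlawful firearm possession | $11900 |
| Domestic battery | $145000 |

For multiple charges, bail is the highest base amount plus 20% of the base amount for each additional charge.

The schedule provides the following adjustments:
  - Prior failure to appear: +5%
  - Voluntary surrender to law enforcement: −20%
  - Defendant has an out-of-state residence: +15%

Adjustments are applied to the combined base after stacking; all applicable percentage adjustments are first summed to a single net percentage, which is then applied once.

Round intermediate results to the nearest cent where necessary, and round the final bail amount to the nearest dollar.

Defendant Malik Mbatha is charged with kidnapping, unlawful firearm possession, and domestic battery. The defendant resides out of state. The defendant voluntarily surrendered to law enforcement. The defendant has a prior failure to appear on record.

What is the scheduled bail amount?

$501380

Base amounts from the schedule: kidnapping $470000; unlawful firearm possession $11900; domestic battery $145000.
Stacking rule: highest base plus 20% of each additional charge. Highest is kidnapping at $470000. Additional: $11900 × 20% = $2380; $145000 × 20% = $29000. Combined base = $470000 + $31380 = $501380.
Net percentage adjustment: +5% −20% +15% = +0%. $501380 × 1 = $501380.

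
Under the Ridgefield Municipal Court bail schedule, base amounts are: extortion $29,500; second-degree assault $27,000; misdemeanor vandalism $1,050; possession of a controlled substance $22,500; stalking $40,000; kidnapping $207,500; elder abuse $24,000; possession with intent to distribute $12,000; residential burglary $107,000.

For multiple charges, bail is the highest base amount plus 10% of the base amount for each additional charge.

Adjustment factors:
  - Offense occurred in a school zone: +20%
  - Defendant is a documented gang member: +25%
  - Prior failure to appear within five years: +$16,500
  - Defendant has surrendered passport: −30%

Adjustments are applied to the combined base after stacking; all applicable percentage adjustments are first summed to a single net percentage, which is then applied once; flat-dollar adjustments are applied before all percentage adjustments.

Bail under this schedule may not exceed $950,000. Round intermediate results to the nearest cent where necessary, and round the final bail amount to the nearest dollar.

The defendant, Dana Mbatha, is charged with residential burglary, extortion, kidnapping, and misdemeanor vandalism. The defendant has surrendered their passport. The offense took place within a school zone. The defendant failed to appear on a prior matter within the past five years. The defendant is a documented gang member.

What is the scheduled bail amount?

Base amounts from the schedule: residential burglary $107,000; extortion $29,500; kidnapping $207,500; misdemeanor vandalism $1,050.
Stacking rule: highest base plus 10% of each additional charge. Highest is kidnapping at $207,500. Additional: $107,000 × 10% = $10,700; $29,500 × 10% = $2,950; $1,050 × 10% = $105. Combined base = $207,500 + $13,755 = $221,255.
Prior failure to appear within five years (+$16,500 flat): $221,255 + $16,500 = $237,755.
Net percentage adjustment: +20% +25% −30% = +15%. $237,755 × 1.15 = $273,418.25.
$273,418.25 is within the $950,000 maximum.
Rounded to the nearest dollar: $273,418.

$273,418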